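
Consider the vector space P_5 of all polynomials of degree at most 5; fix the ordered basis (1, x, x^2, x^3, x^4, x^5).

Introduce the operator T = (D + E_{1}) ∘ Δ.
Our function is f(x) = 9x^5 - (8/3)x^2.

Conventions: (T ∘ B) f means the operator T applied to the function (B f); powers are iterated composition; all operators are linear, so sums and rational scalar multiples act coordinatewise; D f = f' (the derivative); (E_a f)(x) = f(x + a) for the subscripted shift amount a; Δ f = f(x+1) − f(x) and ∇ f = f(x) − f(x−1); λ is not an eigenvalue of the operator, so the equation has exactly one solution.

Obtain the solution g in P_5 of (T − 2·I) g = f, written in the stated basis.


the result is g(x) = -(9/2)x^5 - (45/4)x^4 - 135x^3 - (7139/12)x^2 - (12277/6)x - 13493/4

write g with unknown coordinates in the stated basis and equate coefficients in (T − 2·I) g = f
solving from the highest basis element down gives g = -(9/2)x^5 - (45/4)x^4 - 135x^3 - (7139/12)x^2 - (12277/6)x - 13493/4
check: T g = -(45/2)x^4 - 270x^3 - (2385/2)x^2 - (12277/3)x - 13493/2
so T g − 2·g = 9x^5 - (8/3)x^2 = f ✓


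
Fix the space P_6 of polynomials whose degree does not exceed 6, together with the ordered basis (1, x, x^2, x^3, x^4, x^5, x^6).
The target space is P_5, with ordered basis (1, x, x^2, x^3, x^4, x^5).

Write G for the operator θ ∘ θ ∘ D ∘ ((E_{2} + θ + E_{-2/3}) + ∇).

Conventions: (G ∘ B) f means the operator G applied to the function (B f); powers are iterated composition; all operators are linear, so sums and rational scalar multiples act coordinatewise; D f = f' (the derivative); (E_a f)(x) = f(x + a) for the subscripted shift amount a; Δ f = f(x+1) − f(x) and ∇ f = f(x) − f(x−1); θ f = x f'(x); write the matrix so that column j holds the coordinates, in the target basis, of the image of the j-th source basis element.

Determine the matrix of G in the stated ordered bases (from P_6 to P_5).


the matrix is [[0, 0, 0, 0, 0, 0, 0]; [0, 0, 8, 14, 124/3, 4700/27, 12310/27]; [0, 0, 0, 60, 112, 1240/3, 18800/9]; [0, 0, 0, 0, 216, 420, 1860]; [0, 0, 0, 0, 0, 560, 1120]; [0, 0, 0, 0, 0, 0, 1200]] (rows listed top to bottom)

image of 1: 0
image of x: 0
image of x^2: 8x
image of x^3: 60x^2 + 14x
image of x^4: 216x^3 + 112x^2 + (124/3)x
image of x^5: 560x^4 + 420x^3 + (1240/3)x^2 + (4700/27)x
image of x^6: 1200x^5 + 1120x^4 + 1860x^3 + (18800/9)x^2 + (12310/27)x
each image's coordinates form column j of the matrix


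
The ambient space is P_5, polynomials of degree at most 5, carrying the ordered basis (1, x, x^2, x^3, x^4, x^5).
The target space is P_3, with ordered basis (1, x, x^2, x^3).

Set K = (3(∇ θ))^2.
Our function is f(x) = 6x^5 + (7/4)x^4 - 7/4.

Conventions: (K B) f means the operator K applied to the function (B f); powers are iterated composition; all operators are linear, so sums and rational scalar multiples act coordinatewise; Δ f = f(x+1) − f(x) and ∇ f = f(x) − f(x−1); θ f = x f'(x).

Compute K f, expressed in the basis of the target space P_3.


g(x) = 21600x^3 - 54432x^2 + 52920x - 18486

θ f = 30x^5 + 7x^4
∇ θ f = 150x^4 - 272x^3 + 258x^2 - 122x + 23
(3(∇ θ)) f = 450x^4 - 816x^3 + 774x^2 - 366x + 69
θ (3(∇ θ)) f = 1800x^4 - 2448x^3 + 1548x^2 - 366x
∇ θ (3(∇ θ)) f = 7200x^3 - 18144x^2 + 17640x - 6162
(3(∇ θ)) (3(∇ θ)) f = 21600x^3 - 54432x^2 + 52920x - 18486


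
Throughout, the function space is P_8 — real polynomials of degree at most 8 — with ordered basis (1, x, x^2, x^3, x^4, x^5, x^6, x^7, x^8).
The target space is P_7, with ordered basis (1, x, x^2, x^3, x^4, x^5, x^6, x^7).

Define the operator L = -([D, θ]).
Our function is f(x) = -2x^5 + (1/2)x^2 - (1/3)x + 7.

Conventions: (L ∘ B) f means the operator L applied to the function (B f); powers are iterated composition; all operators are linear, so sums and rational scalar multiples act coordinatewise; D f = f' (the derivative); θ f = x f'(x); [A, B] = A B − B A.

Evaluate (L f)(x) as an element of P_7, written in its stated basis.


the image equals g(x) = 10x^4 - x + 1/3

θ f = -10x^5 + x^2 - (1/3)x
D θ f = -50x^4 + 2x - 1/3
D f = -10x^4 + x - 1/3
θ D f = -40x^4 + x
[D, θ] f = -10x^4 + x - 1/3
(-([D, θ])) f = 10x^4 - x + 1/3


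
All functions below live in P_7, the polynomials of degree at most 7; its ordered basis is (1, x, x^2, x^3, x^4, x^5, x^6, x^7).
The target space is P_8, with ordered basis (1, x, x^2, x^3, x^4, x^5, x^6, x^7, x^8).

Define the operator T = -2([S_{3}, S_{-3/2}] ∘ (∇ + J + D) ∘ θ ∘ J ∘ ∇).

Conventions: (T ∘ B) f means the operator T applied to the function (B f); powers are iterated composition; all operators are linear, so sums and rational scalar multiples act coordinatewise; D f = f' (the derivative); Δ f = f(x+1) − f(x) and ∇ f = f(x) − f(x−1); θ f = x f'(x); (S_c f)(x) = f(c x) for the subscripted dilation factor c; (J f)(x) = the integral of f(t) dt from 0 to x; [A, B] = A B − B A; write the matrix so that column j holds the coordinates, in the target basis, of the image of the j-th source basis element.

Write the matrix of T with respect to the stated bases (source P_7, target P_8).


image of 1: 0
image of x: 0
image of x^2: 0
image of x^3: 0
image of x^4: 0
image of x^5: 0
image of x^6: 0
image of x^7: 0
each image's coordinates form column j of the matrix

the matrix is [[0, 0, 0, 0, 0, 0, 0, 0]; [0, 0, 0, 0, 0, 0, 0, 0]; [0, 0, 0, 0, 0, 0, 0, 0]; [0, 0, 0, 0, 0, 0, 0, 0]; [0, 0, 0, 0, 0, 0, 0, 0]; [0, 0, 0, 0, 0, 0, 0, 0]; [0, 0, 0, 0, 0, 0, 0, 0]; [0, 0, 0, 0, 0, 0, 0, 0]; [0, 0, 0, 0, 0, 0, 0, 0]] (rows listed top to bottom)


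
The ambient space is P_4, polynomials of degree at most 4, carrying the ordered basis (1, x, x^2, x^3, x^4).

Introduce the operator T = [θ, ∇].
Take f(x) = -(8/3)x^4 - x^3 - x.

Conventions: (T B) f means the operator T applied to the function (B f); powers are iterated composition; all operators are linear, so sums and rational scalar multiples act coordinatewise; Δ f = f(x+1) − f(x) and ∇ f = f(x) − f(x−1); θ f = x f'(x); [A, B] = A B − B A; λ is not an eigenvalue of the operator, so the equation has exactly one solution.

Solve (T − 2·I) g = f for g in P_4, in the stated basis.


the result is g(x) = (4/3)x^4 - (13/6)x^3 + (45/4)x^2 - (101/4)x + 715/24

write g with unknown coordinates in the stated basis and equate coefficients in (T − 2·I) g = f
solving from the highest basis element down gives g = (4/3)x^4 - (13/6)x^3 + (45/4)x^2 - (101/4)x + 715/24
check: T g = -(16/3)x^3 + (45/2)x^2 - (103/2)x + 715/12
so T g − 2·g = -(8/3)x^4 - x^3 - x = f ✓


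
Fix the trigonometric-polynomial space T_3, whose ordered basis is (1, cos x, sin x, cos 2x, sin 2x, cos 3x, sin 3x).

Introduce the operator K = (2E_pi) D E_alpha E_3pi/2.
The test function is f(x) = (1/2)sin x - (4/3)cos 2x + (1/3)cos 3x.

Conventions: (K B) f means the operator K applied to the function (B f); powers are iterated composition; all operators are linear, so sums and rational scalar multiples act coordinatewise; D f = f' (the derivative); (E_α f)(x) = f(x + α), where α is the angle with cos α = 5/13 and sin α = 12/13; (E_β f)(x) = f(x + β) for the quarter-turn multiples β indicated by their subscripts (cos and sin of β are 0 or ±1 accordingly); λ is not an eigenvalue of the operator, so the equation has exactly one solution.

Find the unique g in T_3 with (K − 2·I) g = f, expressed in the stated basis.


the result is g(x) = (1/12)cos x - (1/8)sin x - (142/1095)cos 2x - (476/1095)sin 2x - (4151/102540)cos 3x - (207/17090)sin 3x

write g with unknown coordinates in the stated basis and equate coefficients in (K − 2·I) g = f
solving from the highest basis element down gives g = (1/12)cos x - (1/8)sin x - (142/1095)cos 2x - (476/1095)sin 2x - (4151/102540)cos 3x - (207/17090)sin 3x
check: K g = (1/6)cos x + (1/4)sin x - (1744/1095)cos 2x - (952/1095)sin 2x + (4313/17090)cos 3x - (207/8545)sin 3x
so K g − 2·g = (1/2)sin x - (4/3)cos 2x + (1/3)cos 3x = f ✓


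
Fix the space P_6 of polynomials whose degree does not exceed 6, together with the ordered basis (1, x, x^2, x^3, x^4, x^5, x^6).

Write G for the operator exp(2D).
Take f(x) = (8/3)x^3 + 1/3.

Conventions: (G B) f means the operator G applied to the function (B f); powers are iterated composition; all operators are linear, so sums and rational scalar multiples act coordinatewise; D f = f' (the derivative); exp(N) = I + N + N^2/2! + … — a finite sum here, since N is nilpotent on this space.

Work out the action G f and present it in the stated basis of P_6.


order-1 term: 16x^2
order-2 term: 32x
order-3 term: 64/3
the series for exp(2D) f terminates at order 3
exp(2D) f = (8/3)x^3 + 16x^2 + 32x + 65/3

g(x) = (8/3)x^3 + 16x^2 + 32x + 65/3


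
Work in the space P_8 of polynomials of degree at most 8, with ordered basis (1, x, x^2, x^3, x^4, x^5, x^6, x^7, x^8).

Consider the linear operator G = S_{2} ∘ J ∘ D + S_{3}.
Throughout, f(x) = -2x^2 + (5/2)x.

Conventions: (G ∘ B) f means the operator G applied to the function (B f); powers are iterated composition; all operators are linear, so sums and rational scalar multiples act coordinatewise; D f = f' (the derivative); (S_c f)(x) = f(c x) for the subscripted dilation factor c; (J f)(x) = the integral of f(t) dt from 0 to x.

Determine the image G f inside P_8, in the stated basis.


D f = -4x + 5/2
J D f = -2x^2 + (5/2)x
S_{2} J D f = -8x^2 + 5x
S_{3} f = -18x^2 + (15/2)x
(S_{2} ∘ J ∘ D + S_{3}) f = -26x^2 + (25/2)x

g(x) = -26x^2 + (25/2)x


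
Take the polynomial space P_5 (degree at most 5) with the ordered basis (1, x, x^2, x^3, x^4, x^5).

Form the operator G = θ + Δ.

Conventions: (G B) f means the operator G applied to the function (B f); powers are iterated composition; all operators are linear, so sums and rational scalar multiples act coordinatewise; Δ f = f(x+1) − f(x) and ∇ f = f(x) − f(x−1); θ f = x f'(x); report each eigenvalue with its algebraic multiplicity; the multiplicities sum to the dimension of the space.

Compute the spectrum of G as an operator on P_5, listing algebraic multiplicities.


image of 1: 0
image of x: x + 1
image of x^2: 2x^2 + 2x + 1
image of x^3: 3x^3 + 3x^2 + 3x + 1
image of x^4: 4x^4 + 4x^3 + 6x^2 + 4x + 1
image of x^5: 5x^5 + 5x^4 + 10x^3 + 10x^2 + 5x + 1
the matrix is upper triangular; its diagonal is (0, 1, 2, 3, 4, 5)
for a triangular matrix the eigenvalues are the diagonal entries, with algebraic multiplicity their repetition count

λ = 0 (multiplicity 1), λ = 1 (multiplicity 1), λ = 2 (multiplicity 1), λ = 3 (multiplicity 1), λ = 4 (multiplicity 1), λ = 5 (multiplicity 1)


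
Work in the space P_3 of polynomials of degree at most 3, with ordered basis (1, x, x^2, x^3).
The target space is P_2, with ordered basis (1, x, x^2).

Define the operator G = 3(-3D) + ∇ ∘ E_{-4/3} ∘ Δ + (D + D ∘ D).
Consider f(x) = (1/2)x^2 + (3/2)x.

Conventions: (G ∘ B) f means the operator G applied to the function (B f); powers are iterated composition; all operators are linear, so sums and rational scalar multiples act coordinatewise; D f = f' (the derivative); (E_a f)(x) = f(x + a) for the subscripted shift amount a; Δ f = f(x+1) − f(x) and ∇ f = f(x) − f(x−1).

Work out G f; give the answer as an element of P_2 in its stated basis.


the image equals g(x) = -8x - 10

D f = x + 3/2
(-3D) f = -3x - 9/2
(3(-3D)) f = -9x - 27/2
Δ f = x + 2
E_{-4/3} Δ f = x + 2/3
∇ E_{-4/3} Δ f = 1
D f = x + 3/2
D f = x + 3/2
D D f = 1
(D + D ∘ D) f = x + 5/2
(3(-3D) + ∇ ∘ E_{-4/3} ∘ Δ + (D + D ∘ D)) f = -8x - 10


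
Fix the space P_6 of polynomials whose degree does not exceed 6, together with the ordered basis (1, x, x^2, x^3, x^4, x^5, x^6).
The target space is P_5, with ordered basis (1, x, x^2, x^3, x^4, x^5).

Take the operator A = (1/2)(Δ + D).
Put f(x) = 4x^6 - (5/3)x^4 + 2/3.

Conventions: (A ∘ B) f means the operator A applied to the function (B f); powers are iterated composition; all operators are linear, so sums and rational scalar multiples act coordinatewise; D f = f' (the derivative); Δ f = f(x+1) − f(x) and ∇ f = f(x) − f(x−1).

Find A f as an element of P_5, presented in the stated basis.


the image equals g(x) = 24x^5 + 30x^4 + (100/3)x^3 + 25x^2 + (26/3)x + 7/6

Δ f = 24x^5 + 60x^4 + (220/3)x^3 + 50x^2 + (52/3)x + 7/3
D f = 24x^5 - (20/3)x^3
(Δ + D) f = 48x^5 + 60x^4 + (200/3)x^3 + 50x^2 + (52/3)x + 7/3
((1/2)(Δ + D)) f = 24x^5 + 30x^4 + (100/3)x^3 + 25x^2 + (26/3)x + 7/6


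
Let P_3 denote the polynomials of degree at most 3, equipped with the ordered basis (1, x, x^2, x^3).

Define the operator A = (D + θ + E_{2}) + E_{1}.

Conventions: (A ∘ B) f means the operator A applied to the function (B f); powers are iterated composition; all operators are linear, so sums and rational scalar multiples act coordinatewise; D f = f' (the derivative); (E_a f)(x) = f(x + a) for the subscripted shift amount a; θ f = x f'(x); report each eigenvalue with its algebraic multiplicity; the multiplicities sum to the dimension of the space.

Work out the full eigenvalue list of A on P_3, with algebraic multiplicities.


image of 1: 2
image of x: 3x + 4
image of x^2: 4x^2 + 8x + 5
image of x^3: 5x^3 + 12x^2 + 15x + 9
the matrix is upper triangular; its diagonal is (2, 3, 4, 5)
for a triangular matrix the eigenvalues are the diagonal entries, with algebraic multiplicity their repetition count

λ = 2 (multiplicity 1), λ = 3 (multiplicity 1), λ = 4 (multiplicity 1), λ = 5 (multiplicity 1)


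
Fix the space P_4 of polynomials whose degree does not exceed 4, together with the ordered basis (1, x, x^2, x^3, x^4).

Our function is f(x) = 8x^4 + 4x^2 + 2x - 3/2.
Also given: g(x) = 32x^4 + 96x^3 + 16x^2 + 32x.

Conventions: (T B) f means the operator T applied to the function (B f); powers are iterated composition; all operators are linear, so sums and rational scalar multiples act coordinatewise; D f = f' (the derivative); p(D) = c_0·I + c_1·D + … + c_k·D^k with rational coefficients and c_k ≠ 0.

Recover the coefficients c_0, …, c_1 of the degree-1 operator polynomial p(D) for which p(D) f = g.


D^0 f = 8x^4 + 4x^2 + 2x - 3/2
D^1 f = 32x^3 + 8x + 2
matching coefficients of g against c_0 f + c_1 Df + … from the top degree down determines the c_i
solution: c_0 = 4, c_1 = 3

c_0 = 4, c_1 = 3


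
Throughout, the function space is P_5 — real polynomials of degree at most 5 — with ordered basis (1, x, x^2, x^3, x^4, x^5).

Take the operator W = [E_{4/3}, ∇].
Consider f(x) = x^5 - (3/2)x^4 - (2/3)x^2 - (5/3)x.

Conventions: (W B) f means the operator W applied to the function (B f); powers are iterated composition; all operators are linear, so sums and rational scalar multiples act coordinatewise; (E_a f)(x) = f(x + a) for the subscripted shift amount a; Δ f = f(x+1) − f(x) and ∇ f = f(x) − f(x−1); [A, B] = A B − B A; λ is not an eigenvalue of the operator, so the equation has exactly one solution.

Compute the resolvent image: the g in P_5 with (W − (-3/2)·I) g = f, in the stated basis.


write g with unknown coordinates in the stated basis and equate coefficients in (W − (-3/2)·I) g = f
solving from the highest basis element down gives g = (2/3)x^5 - x^4 - (4/9)x^2 - (10/9)x
check: W g = 0
so W g − (-3/2)·g = x^5 - (3/2)x^4 - (2/3)x^2 - (5/3)x = f ✓

the image equals g(x) = (2/3)x^5 - x^4 - (4/9)x^2 - (10/9)x


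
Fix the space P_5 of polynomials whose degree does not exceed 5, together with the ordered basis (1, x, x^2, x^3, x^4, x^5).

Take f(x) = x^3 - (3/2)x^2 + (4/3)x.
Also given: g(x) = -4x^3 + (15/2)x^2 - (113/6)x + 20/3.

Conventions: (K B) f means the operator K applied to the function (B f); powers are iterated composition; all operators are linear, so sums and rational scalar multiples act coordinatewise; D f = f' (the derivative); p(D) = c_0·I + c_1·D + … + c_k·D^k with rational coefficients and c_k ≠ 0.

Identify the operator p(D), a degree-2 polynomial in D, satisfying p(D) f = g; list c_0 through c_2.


c_0 = -4, c_1 = 1/2, c_2 = -2

D^0 f = x^3 - (3/2)x^2 + (4/3)x
D^1 f = 3x^2 - 3x + 4/3
D^2 f = 6x - 3
matching coefficients of g against c_0 f + c_1 Df + … from the top degree down determines the c_i
solution: c_0 = -4, c_1 = 1/2, c_2 = -2


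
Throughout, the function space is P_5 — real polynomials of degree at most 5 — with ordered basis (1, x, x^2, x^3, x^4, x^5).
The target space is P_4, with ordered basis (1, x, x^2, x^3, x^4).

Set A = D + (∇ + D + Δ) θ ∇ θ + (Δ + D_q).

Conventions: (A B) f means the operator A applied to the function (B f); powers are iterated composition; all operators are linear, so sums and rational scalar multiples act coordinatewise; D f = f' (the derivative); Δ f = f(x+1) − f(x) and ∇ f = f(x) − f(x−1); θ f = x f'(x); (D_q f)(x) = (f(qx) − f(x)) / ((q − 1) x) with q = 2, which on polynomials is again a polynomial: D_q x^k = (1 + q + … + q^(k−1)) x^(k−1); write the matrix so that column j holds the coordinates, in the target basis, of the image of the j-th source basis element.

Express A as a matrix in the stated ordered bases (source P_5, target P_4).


the matrix is [[0, 3, 13, -26, 145, -374]; [0, 0, 7, 111, -284, 1405]; [0, 0, 0, 13, 438, -1340]; [0, 0, 0, 0, 23, 1210]; [0, 0, 0, 0, 0, 41]] (rows listed top to bottom)

image of 1: 0
image of x: 3
image of x^2: 7x + 13
image of x^3: 13x^2 + 111x - 26
image of x^4: 23x^3 + 438x^2 - 284x + 145
image of x^5: 41x^4 + 1210x^3 - 1340x^2 + 1405x - 374
each image's coordinates form column j of the matrix


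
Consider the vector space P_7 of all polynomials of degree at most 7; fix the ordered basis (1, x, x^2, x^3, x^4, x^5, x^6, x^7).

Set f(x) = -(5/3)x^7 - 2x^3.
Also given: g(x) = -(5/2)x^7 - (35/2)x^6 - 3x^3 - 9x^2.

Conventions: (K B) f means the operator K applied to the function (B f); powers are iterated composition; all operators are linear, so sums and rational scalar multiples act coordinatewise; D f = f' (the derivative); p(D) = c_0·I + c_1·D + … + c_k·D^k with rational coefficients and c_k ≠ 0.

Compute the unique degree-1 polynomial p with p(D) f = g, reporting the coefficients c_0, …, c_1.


p(D) = (3/2)·I + (3/2)·D, i.e. c_0 = 3/2, c_1 = 3/2

D^0 f = -(5/3)x^7 - 2x^3
D^1 f = -(35/3)x^6 - 6x^2
matching coefficients of g against c_0 f + c_1 Df + … from the top degree down determines the c_i
solution: c_0 = 3/2, c_1 = 3/2


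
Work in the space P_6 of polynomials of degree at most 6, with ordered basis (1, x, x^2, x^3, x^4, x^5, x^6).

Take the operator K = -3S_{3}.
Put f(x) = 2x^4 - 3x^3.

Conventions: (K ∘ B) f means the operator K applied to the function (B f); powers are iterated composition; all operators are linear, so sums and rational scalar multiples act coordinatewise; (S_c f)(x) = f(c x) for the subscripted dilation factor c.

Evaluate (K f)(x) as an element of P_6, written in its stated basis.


g(x) = -486x^4 + 243x^3

S_{3} f = 162x^4 - 81x^3
(-3S_{3}) f = -486x^4 + 243x^3


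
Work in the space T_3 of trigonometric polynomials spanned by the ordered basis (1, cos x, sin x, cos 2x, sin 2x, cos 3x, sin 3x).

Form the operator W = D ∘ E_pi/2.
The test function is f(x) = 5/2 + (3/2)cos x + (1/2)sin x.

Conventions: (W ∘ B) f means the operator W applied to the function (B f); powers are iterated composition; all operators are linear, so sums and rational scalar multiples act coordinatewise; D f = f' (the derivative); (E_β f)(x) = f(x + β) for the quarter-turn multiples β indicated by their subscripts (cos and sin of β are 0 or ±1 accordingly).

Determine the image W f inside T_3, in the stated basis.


the image equals g(x) = -(3/2)cos x - (1/2)sin x

E_pi/2 f = 5/2 + (1/2)cos x - (3/2)sin x
D E_pi/2 f = -(3/2)cos x - (1/2)sin x


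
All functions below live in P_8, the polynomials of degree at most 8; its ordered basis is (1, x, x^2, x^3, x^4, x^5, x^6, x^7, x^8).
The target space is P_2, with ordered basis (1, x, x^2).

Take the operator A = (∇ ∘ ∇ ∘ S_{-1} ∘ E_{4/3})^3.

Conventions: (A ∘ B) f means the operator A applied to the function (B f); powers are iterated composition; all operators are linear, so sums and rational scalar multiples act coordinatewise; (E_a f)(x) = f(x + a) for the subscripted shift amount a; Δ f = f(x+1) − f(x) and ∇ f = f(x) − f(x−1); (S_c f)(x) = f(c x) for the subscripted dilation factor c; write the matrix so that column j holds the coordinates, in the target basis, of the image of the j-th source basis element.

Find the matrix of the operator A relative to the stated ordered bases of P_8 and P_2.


image of 1: 0
image of x: 0
image of x^2: 0
image of x^3: 0
image of x^4: 0
image of x^5: 0
image of x^6: 720
image of x^7: -5040x + 11760
image of x^8: 20160x^2 - 94080x + 119840
each image's coordinates form column j of the matrix

the matrix is [[0, 0, 0, 0, 0, 0, 720, 11760, 119840]; [0, 0, 0, 0, 0, 0, 0, -5040, -94080]; [0, 0, 0, 0, 0, 0, 0, 0, 20160]] (rows listed top to bottom)


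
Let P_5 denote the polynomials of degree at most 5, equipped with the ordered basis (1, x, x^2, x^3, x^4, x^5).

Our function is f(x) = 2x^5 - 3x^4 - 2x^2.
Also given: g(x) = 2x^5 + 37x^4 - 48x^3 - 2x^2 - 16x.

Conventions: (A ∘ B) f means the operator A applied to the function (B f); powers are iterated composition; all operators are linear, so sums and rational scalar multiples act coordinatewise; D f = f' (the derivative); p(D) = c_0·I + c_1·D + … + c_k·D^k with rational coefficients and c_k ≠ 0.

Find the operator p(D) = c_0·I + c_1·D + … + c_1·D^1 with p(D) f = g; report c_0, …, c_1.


p(D) = I + 4·D, i.e. c_0 = 1, c_1 = 4

D^0 f = 2x^5 - 3x^4 - 2x^2
D^1 f = 10x^4 - 12x^3 - 4x
matching coefficients of g against c_0 f + c_1 Df + … from the top degree down determines the c_i
solution: c_0 = 1, c_1 = 4


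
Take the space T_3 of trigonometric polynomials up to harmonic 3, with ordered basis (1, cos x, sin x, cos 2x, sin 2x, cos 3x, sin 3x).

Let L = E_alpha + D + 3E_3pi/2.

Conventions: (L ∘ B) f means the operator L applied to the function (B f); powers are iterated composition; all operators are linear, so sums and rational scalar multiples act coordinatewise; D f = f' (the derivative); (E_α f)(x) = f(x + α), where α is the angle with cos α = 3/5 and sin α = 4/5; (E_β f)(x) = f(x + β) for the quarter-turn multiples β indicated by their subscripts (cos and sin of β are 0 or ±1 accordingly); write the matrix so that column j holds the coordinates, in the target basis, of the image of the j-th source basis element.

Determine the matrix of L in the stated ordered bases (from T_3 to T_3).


image of 1: 4
image of cos x: (3/5)cos x + (6/5)sin x
image of sin x: -(6/5)cos x + (3/5)sin x
image of cos 2x: -(82/25)cos 2x - (74/25)sin 2x
image of sin 2x: (74/25)cos 2x - (82/25)sin 2x
image of cos 3x: -(117/125)cos 3x - (794/125)sin 3x
image of sin 3x: (794/125)cos 3x - (117/125)sin 3x
each image's coordinates form column j of the matrix

the matrix is [[4, 0, 0, 0, 0, 0, 0]; [0, 3/5, -6/5, 0, 0, 0, 0]; [0, 6/5, 3/5, 0, 0, 0, 0]; [0, 0, 0, -82/25, 74/25, 0, 0]; [0, 0, 0, -74/25, -82/25, 0, 0]; [0, 0, 0, 0, 0, -117/125, 794/125]; [0, 0, 0, 0, 0, -794/125, -117/125]] (rows listed top to bottom)


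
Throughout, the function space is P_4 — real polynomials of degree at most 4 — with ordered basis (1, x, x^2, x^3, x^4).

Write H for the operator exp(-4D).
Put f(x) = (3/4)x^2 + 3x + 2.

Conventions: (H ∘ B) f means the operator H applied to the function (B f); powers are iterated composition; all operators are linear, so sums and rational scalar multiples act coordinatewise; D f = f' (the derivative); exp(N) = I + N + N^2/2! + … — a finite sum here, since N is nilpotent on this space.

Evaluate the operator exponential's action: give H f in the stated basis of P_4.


order-1 term: -6x - 12
order-2 term: 12
the series for exp(-4D) f terminates at order 2
exp(-4D) f = (3/4)x^2 - 3x + 2

g(x) = (3/4)x^2 - 3x + 2


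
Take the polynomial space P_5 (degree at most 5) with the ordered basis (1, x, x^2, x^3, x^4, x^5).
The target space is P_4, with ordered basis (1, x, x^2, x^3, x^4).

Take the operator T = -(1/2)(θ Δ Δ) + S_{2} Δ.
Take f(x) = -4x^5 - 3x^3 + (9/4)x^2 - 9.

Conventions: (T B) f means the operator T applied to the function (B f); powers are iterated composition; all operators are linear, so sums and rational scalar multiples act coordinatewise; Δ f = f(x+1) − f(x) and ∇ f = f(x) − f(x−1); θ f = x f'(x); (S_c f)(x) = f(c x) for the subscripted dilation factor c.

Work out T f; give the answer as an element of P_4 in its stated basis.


Δ f = -20x^4 - 40x^3 - 49x^2 - (49/2)x - 19/4
Δ Δ f = -80x^3 - 240x^2 - 298x - 267/2
θ Δ Δ f = -240x^3 - 480x^2 - 298x
(-(1/2)(θ Δ Δ)) f = 120x^3 + 240x^2 + 149x
Δ f = -20x^4 - 40x^3 - 49x^2 - (49/2)x - 19/4
S_{2} Δ f = -320x^4 - 320x^3 - 196x^2 - 49x - 19/4
(-(1/2)(θ Δ Δ) + S_{2} Δ) f = -320x^4 - 200x^3 + 44x^2 + 100x - 19/4

the result is g(x) = -320x^4 - 200x^3 + 44x^2 + 100x - 19/4


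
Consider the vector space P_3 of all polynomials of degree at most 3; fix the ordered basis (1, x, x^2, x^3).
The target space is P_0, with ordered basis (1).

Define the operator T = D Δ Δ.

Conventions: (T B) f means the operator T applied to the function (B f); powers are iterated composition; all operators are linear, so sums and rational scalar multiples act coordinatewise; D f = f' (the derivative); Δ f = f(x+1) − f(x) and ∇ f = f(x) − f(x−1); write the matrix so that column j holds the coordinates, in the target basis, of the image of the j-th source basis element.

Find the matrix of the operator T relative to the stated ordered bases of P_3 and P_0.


image of 1: 0
image of x: 0
image of x^2: 0
image of x^3: 6
each image's coordinates form column j of the matrix

the matrix is [[0, 0, 0, 6]] (rows listed top to bottom)


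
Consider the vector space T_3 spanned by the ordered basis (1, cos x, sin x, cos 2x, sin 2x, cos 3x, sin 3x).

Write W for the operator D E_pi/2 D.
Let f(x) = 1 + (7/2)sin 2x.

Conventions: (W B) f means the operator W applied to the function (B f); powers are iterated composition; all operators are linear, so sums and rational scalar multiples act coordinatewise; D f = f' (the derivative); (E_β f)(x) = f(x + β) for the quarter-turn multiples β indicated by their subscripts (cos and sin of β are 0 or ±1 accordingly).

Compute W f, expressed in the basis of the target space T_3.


D f = 7cos 2x
E_pi/2 D f = -7cos 2x
D E_pi/2 D f = 14sin 2x

the image equals g(x) = 14sin 2x


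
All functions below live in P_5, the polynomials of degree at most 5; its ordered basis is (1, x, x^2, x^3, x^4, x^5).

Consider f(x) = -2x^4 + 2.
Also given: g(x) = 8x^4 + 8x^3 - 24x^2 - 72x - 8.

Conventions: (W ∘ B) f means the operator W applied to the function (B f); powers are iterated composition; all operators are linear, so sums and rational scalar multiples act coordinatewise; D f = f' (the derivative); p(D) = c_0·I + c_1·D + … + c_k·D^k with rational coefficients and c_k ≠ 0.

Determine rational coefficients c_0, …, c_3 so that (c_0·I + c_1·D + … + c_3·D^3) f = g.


p(D) = -4·I − D + D^2 + (3/2)·D^3, i.e. c_0 = -4, c_1 = -1, c_2 = 1, c_3 = 3/2

D^0 f = -2x^4 + 2
D^1 f = -8x^3
D^2 f = -24x^2
D^3 f = -48x
matching coefficients of g against c_0 f + c_1 Df + … from the top degree down determines the c_i
solution: c_0 = -4, c_1 = -1, c_2 = 1, c_3 = 3/2


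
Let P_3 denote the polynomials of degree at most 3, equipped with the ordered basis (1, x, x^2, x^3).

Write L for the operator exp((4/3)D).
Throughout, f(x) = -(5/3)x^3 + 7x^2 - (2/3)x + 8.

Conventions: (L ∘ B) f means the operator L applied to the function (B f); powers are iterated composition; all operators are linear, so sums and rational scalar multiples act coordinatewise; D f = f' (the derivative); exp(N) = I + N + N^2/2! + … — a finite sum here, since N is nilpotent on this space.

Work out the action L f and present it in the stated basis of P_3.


order-1 term: -(20/3)x^2 + (56/3)x - 8/9
order-2 term: -(80/9)x + 112/9
order-3 term: -320/81
the series for exp((4/3)D) f terminates at order 3
exp((4/3)D) f = -(5/3)x^3 + (1/3)x^2 + (82/9)x + 1264/81

the result is g(x) = -(5/3)x^3 + (1/3)x^2 + (82/9)x + 1264/81


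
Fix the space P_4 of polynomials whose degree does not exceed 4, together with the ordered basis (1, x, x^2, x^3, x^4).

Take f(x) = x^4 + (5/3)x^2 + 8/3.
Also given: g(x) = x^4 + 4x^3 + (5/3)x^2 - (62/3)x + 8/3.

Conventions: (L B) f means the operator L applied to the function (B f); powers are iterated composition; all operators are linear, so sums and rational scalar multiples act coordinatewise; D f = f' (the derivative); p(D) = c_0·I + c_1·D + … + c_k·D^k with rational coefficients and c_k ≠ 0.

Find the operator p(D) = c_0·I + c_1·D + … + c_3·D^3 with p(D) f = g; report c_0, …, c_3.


p(D) = I + D − D^3, i.e. c_0 = 1, c_1 = 1, c_2 = 0, c_3 = -1

D^0 f = x^4 + (5/3)x^2 + 8/3
D^1 f = 4x^3 + (10/3)x
D^2 f = 12x^2 + 10/3
D^3 f = 24x
matching coefficients of g against c_0 f + c_1 Df + … from the top degree down determines the c_i
solution: c_0 = 1, c_1 = 1, c_2 = 0, c_3 = -1


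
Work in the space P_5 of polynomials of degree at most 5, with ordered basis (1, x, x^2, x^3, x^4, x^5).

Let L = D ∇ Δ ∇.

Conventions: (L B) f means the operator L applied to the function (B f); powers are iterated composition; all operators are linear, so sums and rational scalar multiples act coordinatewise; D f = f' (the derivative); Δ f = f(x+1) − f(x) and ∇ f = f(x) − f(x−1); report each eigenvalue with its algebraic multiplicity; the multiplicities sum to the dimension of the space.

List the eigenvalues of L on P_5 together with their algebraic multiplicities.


image of 1: 0
image of x: 0
image of x^2: 0
image of x^3: 0
image of x^4: 24
image of x^5: 120x - 60
the matrix is upper triangular; its diagonal is (0, 0, 0, 0, 0, 0)
for a triangular matrix the eigenvalues are the diagonal entries, with algebraic multiplicity their repetition count

λ = 0 (multiplicity 6)


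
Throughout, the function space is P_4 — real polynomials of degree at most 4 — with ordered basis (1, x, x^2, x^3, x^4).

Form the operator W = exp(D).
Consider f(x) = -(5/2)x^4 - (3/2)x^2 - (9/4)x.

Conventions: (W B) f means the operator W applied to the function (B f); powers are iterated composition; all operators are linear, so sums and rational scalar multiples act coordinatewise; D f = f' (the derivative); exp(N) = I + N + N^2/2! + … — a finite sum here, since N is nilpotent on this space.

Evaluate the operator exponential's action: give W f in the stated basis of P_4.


order-1 term: -10x^3 - 3x - 9/4
order-2 term: -15x^2 - 3/2
order-3 term: -10x
order-4 term: -5/2
the series for exp(D) f terminates at order 4
exp(D) f = -(5/2)x^4 - 10x^3 - (33/2)x^2 - (61/4)x - 25/4

the result is g(x) = -(5/2)x^4 - 10x^3 - (33/2)x^2 - (61/4)x - 25/4


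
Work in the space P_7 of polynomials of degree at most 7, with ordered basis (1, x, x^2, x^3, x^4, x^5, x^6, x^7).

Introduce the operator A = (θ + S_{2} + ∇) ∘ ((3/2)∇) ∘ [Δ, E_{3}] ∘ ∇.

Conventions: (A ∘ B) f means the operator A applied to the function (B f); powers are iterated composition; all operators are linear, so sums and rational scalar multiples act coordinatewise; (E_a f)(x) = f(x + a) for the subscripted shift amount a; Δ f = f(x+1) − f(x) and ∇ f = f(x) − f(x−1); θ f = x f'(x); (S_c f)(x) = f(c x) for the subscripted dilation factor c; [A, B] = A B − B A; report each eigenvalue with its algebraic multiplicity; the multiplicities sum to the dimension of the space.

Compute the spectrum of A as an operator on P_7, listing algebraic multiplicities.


image of 1: 0
image of x: 0
image of x^2: 0
image of x^3: 0
image of x^4: 0
image of x^5: 0
image of x^6: 0
image of x^7: 0
the matrix is upper triangular; its diagonal is (0, 0, 0, 0, 0, 0, 0, 0)
for a triangular matrix the eigenvalues are the diagonal entries, with algebraic multiplicity their repetition count

λ = 0 (multiplicity 8)


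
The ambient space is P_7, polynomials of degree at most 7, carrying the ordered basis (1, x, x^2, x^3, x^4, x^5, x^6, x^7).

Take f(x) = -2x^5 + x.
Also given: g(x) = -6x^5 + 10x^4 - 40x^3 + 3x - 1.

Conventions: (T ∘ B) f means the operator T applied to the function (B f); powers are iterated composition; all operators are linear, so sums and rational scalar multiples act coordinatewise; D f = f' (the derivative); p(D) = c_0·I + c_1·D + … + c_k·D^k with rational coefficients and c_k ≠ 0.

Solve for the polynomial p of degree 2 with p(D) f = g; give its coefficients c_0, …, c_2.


p(D) = 3·I − D + D^2, i.e. c_0 = 3, c_1 = -1, c_2 = 1

D^0 f = -2x^5 + x
D^1 f = -10x^4 + 1
D^2 f = -40x^3
matching coefficients of g against c_0 f + c_1 Df + … from the top degree down determines the c_i
solution: c_0 = 3, c_1 = -1, c_2 = 1


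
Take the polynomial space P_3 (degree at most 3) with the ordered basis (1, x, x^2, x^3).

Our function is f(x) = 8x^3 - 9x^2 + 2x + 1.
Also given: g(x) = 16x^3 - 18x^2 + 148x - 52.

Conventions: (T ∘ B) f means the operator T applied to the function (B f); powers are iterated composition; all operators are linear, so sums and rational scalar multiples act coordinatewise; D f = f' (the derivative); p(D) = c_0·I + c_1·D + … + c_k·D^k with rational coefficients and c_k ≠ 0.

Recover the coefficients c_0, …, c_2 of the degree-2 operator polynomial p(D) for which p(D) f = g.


c_0 = 2, c_1 = 0, c_2 = 3

D^0 f = 8x^3 - 9x^2 + 2x + 1
D^1 f = 24x^2 - 18x + 2
D^2 f = 48x - 18
matching coefficients of g against c_0 f + c_1 Df + … from the top degree down determines the c_i
solution: c_0 = 2, c_1 = 0, c_2 = 3


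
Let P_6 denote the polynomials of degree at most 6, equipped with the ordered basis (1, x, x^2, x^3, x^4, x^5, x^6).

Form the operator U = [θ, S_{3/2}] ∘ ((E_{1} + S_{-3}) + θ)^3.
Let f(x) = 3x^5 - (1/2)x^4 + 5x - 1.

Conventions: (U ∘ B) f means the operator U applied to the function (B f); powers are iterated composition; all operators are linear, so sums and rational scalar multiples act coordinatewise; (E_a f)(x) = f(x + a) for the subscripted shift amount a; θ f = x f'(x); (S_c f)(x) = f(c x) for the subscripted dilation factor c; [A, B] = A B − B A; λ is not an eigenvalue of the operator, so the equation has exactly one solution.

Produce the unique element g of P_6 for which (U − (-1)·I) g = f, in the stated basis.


write g with unknown coordinates in the stated basis and equate coefficients in (U − (-1)·I) g = f
solving from the highest basis element down gives g = 3x^5 - (1/2)x^4 + 5x - 1
check: U g = 0
so U g − (-1)·g = 3x^5 - (1/2)x^4 + 5x - 1 = f ✓

the result is g(x) = 3x^5 - (1/2)x^4 + 5x - 1


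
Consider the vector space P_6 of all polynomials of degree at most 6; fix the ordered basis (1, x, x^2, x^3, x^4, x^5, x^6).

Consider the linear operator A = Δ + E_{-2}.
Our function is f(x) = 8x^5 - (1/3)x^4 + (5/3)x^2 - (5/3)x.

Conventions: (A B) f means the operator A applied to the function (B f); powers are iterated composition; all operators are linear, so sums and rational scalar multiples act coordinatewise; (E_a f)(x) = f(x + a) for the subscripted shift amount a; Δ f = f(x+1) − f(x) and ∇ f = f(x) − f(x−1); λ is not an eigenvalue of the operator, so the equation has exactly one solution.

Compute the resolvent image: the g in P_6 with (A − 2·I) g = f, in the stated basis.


write g with unknown coordinates in the stated basis and equate coefficients in (A − 2·I) g = f
solving from the highest basis element down gives g = -8x^5 + (121/3)x^4 - (1684/3)x^3 + (10357/3)x^2 - (51397/3)x + 39257
check: A g = -8x^5 + (241/3)x^4 - (3368/3)x^3 + (20719/3)x^2 - (102799/3)x + 78514
so A g − 2·g = 8x^5 - (1/3)x^4 + (5/3)x^2 - (5/3)x = f ✓

the image equals g(x) = -8x^5 + (121/3)x^4 - (1684/3)x^3 + (10357/3)x^2 - (51397/3)x + 39257


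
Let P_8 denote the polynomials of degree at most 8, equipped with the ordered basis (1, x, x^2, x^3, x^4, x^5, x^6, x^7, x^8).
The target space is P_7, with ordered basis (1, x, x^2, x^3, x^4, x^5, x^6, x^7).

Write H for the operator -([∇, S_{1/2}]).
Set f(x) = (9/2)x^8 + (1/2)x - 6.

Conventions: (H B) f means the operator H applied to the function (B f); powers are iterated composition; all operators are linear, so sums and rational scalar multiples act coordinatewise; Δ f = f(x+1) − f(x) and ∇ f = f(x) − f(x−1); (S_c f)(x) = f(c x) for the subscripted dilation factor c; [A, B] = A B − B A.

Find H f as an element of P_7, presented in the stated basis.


g(x) = (9/64)x^7 - (189/128)x^6 + (441/64)x^5 - (4725/256)x^4 + (1953/64)x^3 - (3969/128)x^2 + (1143/64)x - 2167/512

S_{1/2} f = (9/512)x^8 + (1/4)x - 6
∇ S_{1/2} f = (9/64)x^7 - (63/128)x^6 + (63/64)x^5 - (315/256)x^4 + (63/64)x^3 - (63/128)x^2 + (9/64)x + 119/512
∇ f = 36x^7 - 126x^6 + 252x^5 - 315x^4 + 252x^3 - 126x^2 + 36x - 4
S_{1/2} ∇ f = (9/32)x^7 - (63/32)x^6 + (63/8)x^5 - (315/16)x^4 + (63/2)x^3 - (63/2)x^2 + 18x - 4
[∇, S_{1/2}] f = -(9/64)x^7 + (189/128)x^6 - (441/64)x^5 + (4725/256)x^4 - (1953/64)x^3 + (3969/128)x^2 - (1143/64)x + 2167/512
(-([∇, S_{1/2}])) f = (9/64)x^7 - (189/128)x^6 + (441/64)x^5 - (4725/256)x^4 + (1953/64)x^3 - (3969/128)x^2 + (1143/64)x - 2167/512


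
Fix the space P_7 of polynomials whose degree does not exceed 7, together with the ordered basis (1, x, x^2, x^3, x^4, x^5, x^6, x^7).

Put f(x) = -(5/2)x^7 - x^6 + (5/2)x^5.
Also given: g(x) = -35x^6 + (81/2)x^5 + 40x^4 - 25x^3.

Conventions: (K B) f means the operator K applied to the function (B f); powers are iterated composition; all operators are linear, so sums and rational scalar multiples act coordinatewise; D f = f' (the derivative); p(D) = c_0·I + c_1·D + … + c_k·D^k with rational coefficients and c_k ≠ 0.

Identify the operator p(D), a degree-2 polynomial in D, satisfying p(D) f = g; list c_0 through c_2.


c_0 = 0, c_1 = 2, c_2 = -1/2

D^0 f = -(5/2)x^7 - x^6 + (5/2)x^5
D^1 f = -(35/2)x^6 - 6x^5 + (25/2)x^4
D^2 f = -105x^5 - 30x^4 + 50x^3
matching coefficients of g against c_0 f + c_1 Df + … from the top degree down determines the c_i
solution: c_0 = 0, c_1 = 2, c_2 = -1/2


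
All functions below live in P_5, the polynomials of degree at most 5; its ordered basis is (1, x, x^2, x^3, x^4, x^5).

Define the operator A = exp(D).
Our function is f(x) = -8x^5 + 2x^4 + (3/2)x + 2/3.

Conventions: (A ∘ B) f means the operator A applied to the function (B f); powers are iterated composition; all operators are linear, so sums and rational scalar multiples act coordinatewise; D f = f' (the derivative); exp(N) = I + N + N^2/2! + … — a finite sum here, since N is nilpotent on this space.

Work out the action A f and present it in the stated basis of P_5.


the result is g(x) = -8x^5 - 38x^4 - 72x^3 - 68x^2 - (61/2)x - 23/6

order-1 term: -40x^4 + 8x^3 + 3/2
order-2 term: -80x^3 + 12x^2
order-3 term: -80x^2 + 8x
order-4 term: -40x + 2
order-5 term: -8
the series for exp(D) f terminates at order 5
exp(D) f = -8x^5 - 38x^4 - 72x^3 - 68x^2 - (61/2)x - 23/6


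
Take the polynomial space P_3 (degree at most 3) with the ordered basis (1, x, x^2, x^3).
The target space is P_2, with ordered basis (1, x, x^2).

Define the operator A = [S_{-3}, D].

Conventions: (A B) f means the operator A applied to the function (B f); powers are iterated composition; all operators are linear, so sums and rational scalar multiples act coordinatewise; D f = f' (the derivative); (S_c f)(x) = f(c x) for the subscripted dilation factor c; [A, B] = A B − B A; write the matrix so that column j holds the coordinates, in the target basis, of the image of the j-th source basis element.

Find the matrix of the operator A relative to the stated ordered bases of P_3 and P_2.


the matrix is [[0, 4, 0, 0]; [0, 0, -24, 0]; [0, 0, 0, 108]] (rows listed top to bottom)

image of 1: 0
image of x: 4
image of x^2: -24x
image of x^3: 108x^2
each image's coordinates form column j of the matrix


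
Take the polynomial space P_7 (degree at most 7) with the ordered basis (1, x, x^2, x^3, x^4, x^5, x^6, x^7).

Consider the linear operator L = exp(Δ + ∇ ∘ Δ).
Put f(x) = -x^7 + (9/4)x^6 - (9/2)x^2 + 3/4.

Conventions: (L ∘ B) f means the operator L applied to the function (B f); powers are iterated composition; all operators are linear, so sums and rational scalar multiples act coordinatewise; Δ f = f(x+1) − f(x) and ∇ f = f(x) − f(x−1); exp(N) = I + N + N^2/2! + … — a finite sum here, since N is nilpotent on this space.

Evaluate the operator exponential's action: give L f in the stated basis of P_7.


the image equals g(x) = -x^7 - (19/4)x^6 - (141/2)x^5 - 250x^4 - 1360x^3 - (11511/4)x^2 - 5797x - 7957/2

order-1 term: -7x^6 - (99/2)x^5 + (265/4)x^4 - 60x^3 + (321/4)x^2 - (33/2)x - 31/4
order-2 term: -21x^5 - (1125/4)x^4 - 680x^3 + (405/4)x^2 - (899/2)x + 585/4
order-3 term: -35x^4 - 585x^3 - (4875/2)x^2 - (4905/2)x - 1127/2
order-4 term: -35x^3 - (2385/4)x^2 - 2570x - 10455/4
order-5 term: -21x^2 - (603/2)x - 3515/4
order-6 term: -7x - 243/4
order-7 term: -1
the series for exp(Δ + ∇ ∘ Δ) f terminates at order 7
exp(Δ + ∇ ∘ Δ) f = -x^7 - (19/4)x^6 - (141/2)x^5 - 250x^4 - 1360x^3 - (11511/4)x^2 - 5797x - 7957/2
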